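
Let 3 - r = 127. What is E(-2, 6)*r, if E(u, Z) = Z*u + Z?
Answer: 744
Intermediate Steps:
E(u, Z) = Z + Z*u
r = -124 (r = 3 - 1*127 = 3 - 127 = -124)
E(-2, 6)*r = (6*(1 - 2))*(-124) = (6*(-1))*(-124) = -6*(-124) = 744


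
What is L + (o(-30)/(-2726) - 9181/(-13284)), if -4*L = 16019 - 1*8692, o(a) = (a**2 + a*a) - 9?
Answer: -8291304035/4526523 ≈ -1831.7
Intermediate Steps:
o(a) = -9 + 2*a**2 (o(a) = (a**2 + a**2) - 9 = 2*a**2 - 9 = -9 + 2*a**2)
L = -7327/4 (L = -(16019 - 1*8692)/4 = -(16019 - 8692)/4 = -1/4*7327 = -7327/4 ≈ -1831.8)
L + (o(-30)/(-2726) - 9181/(-13284)) = -7327/4 + ((-9 + 2*(-30)**2)/(-2726) - 9181/(-13284)) = -7327/4 + ((-9 + 2*900)*(-1/2726) - 9181*(-1/13284)) = -7327/4 + ((-9 + 1800)*(-1/2726) + 9181/13284) = -7327/4 + (1791*(-1/2726) + 9181/13284) = -7327/4 + (-1791/2726 + 9181/13284) = -7327/4 + 617881/18106092 = -8291304035/4526523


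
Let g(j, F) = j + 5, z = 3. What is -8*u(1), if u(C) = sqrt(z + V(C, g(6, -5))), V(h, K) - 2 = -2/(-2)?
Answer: -8*sqrt(6) ≈ -19.596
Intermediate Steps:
g(j, F) = 5 + j
V(h, K) = 3 (V(h, K) = 2 - 2/(-2) = 2 - 2*(-1/2) = 2 + 1 = 3)
u(C) = sqrt(6) (u(C) = sqrt(3 + 3) = sqrt(6))
-8*u(1) = -8*sqrt(6)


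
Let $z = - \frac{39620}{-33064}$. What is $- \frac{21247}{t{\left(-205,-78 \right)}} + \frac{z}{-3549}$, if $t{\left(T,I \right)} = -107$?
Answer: $\frac{89043093509}{448422234} \approx 198.57$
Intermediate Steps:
$z = \frac{9905}{8266}$ ($z = \left(-39620\right) \left(- \frac{1}{33064}\right) = \frac{9905}{8266} \approx 1.1983$)
$- \frac{21247}{t{\left(-205,-78 \right)}} + \frac{z}{-3549} = - \frac{21247}{-107} + \frac{9905}{8266 \left(-3549\right)} = \left(-21247\right) \left(- \frac{1}{107}\right) + \frac{9905}{8266} \left(- \frac{1}{3549}\right) = \frac{21247}{107} - \frac{1415}{4190862} = \frac{89043093509}{448422234}$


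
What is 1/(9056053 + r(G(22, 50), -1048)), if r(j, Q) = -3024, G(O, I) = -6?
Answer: 1/9053029 ≈ 1.1046e-7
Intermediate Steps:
1/(9056053 + r(G(22, 50), -1048)) = 1/(9056053 - 3024) = 1/9053029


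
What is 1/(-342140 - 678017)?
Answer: -1/1020157 ≈ -9.8024e-7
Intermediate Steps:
1/(-342140 - 678017) = 1/(-1020157) = -1/1020157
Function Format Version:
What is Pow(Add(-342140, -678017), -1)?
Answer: Rational(-1, 1020157) ≈ -9.8024e-7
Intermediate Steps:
Pow(Add(-342140, -678017), -1) = Pow(-1020157, -1) = Rational(-1, 1020157)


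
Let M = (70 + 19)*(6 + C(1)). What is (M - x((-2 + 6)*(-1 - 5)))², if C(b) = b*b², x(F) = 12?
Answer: 373321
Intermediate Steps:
C(b) = b³
M = 623 (M = (70 + 19)*(6 + 1³) = 89*(6 + 1) = 89*7 = 623)
(M - x((-2 + 6)*(-1 - 5)))² = (623 - 1*12)² = (623 - 12)² = 611² = 373321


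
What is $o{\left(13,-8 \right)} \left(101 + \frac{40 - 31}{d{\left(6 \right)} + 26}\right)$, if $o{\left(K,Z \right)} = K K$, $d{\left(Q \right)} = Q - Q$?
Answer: $\frac{34255}{2} \approx 17128.0$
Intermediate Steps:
$d{\left(Q \right)} = 0$
$o{\left(K,Z \right)} = K^{2}$
$o{\left(13,-8 \right)} \left(101 + \frac{40 - 31}{d{\left(6 \right)} + 26}\right) = 13^{2} \left(101 + \frac{40 - 31}{0 + 26}\right) = 169 \left(101 + \frac{40 - 31}{26}\right) = 169 \left(101 + 9 \cdot \frac{1}{26}\right) = 169 \left(101 + \frac{9}{26}\right) = 169 \cdot \frac{2635}{26} = \frac{34255}{2}$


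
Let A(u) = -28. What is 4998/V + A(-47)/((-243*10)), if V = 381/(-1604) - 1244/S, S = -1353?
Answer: 13178785003202/1798057845 ≈ 7329.5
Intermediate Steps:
V = 1479883/2170212 (V = 381/(-1604) - 1244/(-1353) = 381*(-1/1604) - 1244*(-1/1353) = -381/1604 + 1244/1353 = 1479883/2170212 ≈ 0.68191)
4998/V + A(-47)/((-243*10)) = 4998/(1479883/2170212) - 28/((-243*10)) = 4998*(2170212/1479883) - 28/(-2430) = 10846719576/1479883 - 28*(-1/2430) = 10846719576/1479883 + 14/1215 = 13178785003202/1798057845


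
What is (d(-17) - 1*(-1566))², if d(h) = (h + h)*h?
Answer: 4596736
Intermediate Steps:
d(h) = 2*h² (d(h) = (2*h)*h = 2*h²)
(d(-17) - 1*(-1566))² = (2*(-17)² - 1*(-1566))² = (2*289 + 1566)² = (578 + 1566)² = 2144² = 4596736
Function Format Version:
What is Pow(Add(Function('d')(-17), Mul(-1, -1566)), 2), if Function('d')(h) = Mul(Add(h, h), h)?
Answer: 4596736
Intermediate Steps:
Function('d')(h) = Mul(2, Pow(h, 2)) (Function('d')(h) = Mul(Mul(2, h), h) = Mul(2, Pow(h, 2)))
Pow(Add(Function('d')(-17), Mul(-1, -1566)), 2) = Pow(Add(Mul(2, Pow(-17, 2)), Mul(-1, -1566)), 2) = Pow(Add(Mul(2, 289), 1566), 2) = Pow(Add(578, 1566), 2) = Pow(2144, 2) = 4596736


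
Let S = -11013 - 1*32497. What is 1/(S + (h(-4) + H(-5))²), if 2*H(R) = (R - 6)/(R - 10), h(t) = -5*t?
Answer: -900/38785679 ≈ -2.3204e-5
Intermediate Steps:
S = -43510 (S = -11013 - 32497 = -43510)
H(R) = (-6 + R)/(2*(-10 + R)) (H(R) = ((R - 6)/(R - 10))/2 = ((-6 + R)/(-10 + R))/2 = (-6 + R)/(2*(-10 + R)))
1/(S + (h(-4) + H(-5))²) = 1/(-43510 + (-5*(-4) + (-6 - 5)/(2*(-10 - 5)))²) = 1/(-43510 + (20 + (½)*(-11)/(-15))²) = 1/(-43510 + (20 + (½)*(-1/15)*(-11))²) = 1/(-43510 + (20 + 11/30)²) = 1/(-43510 + (611/30)²) = 1/(-43510 + 373321/900) = 1/(-38785679/900) = -900/38785679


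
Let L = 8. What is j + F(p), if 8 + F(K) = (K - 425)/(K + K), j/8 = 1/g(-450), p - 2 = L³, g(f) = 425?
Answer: -3449151/436900 ≈ -7.8946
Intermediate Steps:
p = 514 (p = 2 + 8³ = 2 + 512 = 514)
j = 8/425 ≈ 0.018824
F(K) = -8 + (-425 + K)/(2*K) (F(K) = -8 + (K - 425)/(K + K) = -8 + (-425 + K)/((2*K)) = -8 + (-425 + K)*(1/(2*K)) = -8 + (-425 + K)/(2*K))
j + F(p) = 8/425 + (5/2)*(-85 - 3*514)/514 = 8/425 + (5/2)*(1/514)*(-85 - 1542) = 8/425 + (5/2)*(1/514)*(-1627) = 8/425 - 8135/1028 = -3449151/436900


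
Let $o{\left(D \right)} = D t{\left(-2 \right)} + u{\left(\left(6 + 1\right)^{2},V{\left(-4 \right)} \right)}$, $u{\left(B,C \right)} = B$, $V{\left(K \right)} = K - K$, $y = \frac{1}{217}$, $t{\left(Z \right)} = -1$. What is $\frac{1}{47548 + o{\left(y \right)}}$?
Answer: $\frac{217}{10328548} \approx 2.101 \cdot 10^{-5}$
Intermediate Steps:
$y = \frac{1}{217} \approx 0.0046083$
$V{\left(K \right)} = 0$
$o{\left(D \right)} = 49 - D$ ($o{\left(D \right)} = D \left(-1\right) + \left(6 + 1\right)^{2} = - D + 7^{2} = - D + 49 = 49 - D$)
$\frac{1}{47548 + o{\left(y \right)}} = \frac{1}{47548 + \left(49 - \frac{1}{217}\right)} = \frac{1}{47548 + \frac{10632}{217}} = \frac{1}{\frac{10328548}{217}} = \frac{217}{10328548}$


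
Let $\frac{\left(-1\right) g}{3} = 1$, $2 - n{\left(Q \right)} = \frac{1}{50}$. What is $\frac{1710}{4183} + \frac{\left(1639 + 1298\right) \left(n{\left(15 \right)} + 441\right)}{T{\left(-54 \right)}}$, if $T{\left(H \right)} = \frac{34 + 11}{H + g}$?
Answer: $- \frac{1723368587967}{1045750} \approx -1.648 \cdot 10^{6}$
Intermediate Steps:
$n{\left(Q \right)} = \frac{99}{50}$ ($n{\left(Q \right)} = 2 - \frac{1}{50} = \frac{99}{50}$)
$g = -3$ ($g = \left(-3\right) 1 = -3$)
$T{\left(H \right)} = \frac{45}{-3 + H}$ ($T{\left(H \right)} = \frac{34 + 11}{H - 3} = \frac{45}{-3 + H}$)
$\frac{1710}{4183} + \frac{\left(1639 + 1298\right) \left(n{\left(15 \right)} + 441\right)}{T{\left(-54 \right)}} = \frac{1710}{4183} + \frac{\left(1639 + 1298\right) \left(\frac{99}{50} + 441\right)}{45 \frac{1}{-3 - 54}} = 1710 \cdot \frac{1}{4183} + \frac{2937 \cdot \frac{22149}{50}}{45 \frac{1}{-57}} = \frac{1710}{4183} + \frac{65051613}{50 \cdot 45 \left(- \frac{1}{57}\right)} = \frac{1710}{4183} + \frac{65051613}{50 \left(- \frac{15}{19}\right)} = \frac{1710}{4183} + \frac{65051613}{50} \left(- \frac{19}{15}\right) = \frac{1710}{4183} - \frac{411993549}{250} = - \frac{1723368587967}{1045750}$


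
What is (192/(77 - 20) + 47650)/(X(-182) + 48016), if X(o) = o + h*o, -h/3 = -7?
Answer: 452707/418114 ≈ 1.0827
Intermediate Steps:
h = 21 (h = -3*(-7) = 21)
X(o) = 22*o (X(o) = o + 21*o = 22*o)
(192/(77 - 20) + 47650)/(X(-182) + 48016) = (192/(77 - 20) + 47650)/(22*(-182) + 48016) = (192/57 + 47650)/(-4004 + 48016) = (192*(1/57) + 47650)/44012 = (64/19 + 47650)*(1/44012) = (905414/19)*(1/44012) = 452707/418114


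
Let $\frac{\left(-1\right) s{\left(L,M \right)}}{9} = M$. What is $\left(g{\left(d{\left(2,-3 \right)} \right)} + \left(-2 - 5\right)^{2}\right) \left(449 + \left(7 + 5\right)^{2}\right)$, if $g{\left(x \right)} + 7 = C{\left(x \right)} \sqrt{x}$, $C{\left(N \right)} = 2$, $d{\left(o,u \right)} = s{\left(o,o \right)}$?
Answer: $24906 + 3558 i \sqrt{2} \approx 24906.0 + 5031.8 i$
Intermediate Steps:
$s{\left(L,M \right)} = - 9 M$
$d{\left(o,u \right)} = - 9 o$
$g{\left(x \right)} = -7 + 2 \sqrt{x}$
$\left(g{\left(d{\left(2,-3 \right)} \right)} + \left(-2 - 5\right)^{2}\right) \left(449 + \left(7 + 5\right)^{2}\right) = \left(\left(-7 + 2 \sqrt{\left(-9\right) 2}\right) + \left(-2 - 5\right)^{2}\right) \left(449 + \left(7 + 5\right)^{2}\right) = \left(\left(-7 + 2 \sqrt{-18}\right) + \left(-7\right)^{2}\right) \left(449 + 12^{2}\right) = \left(\left(-7 + 2 \cdot 3 i \sqrt{2}\right) + 49\right) \left(449 + 144\right) = \left(\left(-7 + 6 i \sqrt{2}\right) + 49\right) 593 = \left(42 + 6 i \sqrt{2}\right) 593 = 24906 + 3558 i \sqrt{2}$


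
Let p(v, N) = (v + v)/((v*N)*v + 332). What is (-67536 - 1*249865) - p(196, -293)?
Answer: -893131182391/2813889 ≈ -3.1740e+5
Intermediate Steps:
p(v, N) = 2*v/(332 + N*v²) (p(v, N) = (2*v)/((N*v)*v + 332) = (2*v)/(N*v² + 332) = (2*v)/(332 + N*v²) = 2*v/(332 + N*v²))
(-67536 - 1*249865) - p(196, -293) = (-67536 - 1*249865) - 2*196/(332 - 293*196²) = (-67536 - 249865) - 2*196/(332 - 293*38416) = -317401 - 2*196/(332 - 11255888) = -317401 - 2*196/(-11255556) = -317401 - 2*196*(-1)/11255556 = -317401 - 1*(-98/2813889) = -317401 + 98/2813889 = -893131182391/2813889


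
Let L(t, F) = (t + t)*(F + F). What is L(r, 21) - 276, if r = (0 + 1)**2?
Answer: -192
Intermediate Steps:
r = 1 (r = 1**2 = 1)
L(t, F) = 4*F*t (L(t, F) = (2*t)*(2*F) = 4*F*t)
L(r, 21) - 276 = 4*21*1 - 276 = 84 - 276 = -192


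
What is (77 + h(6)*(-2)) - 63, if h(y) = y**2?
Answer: -58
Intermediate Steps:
(77 + h(6)*(-2)) - 63 = (77 + 6**2*(-2)) - 63 = (77 + 36*(-2)) - 63 = (77 - 72) - 63 = 5 - 63 = -58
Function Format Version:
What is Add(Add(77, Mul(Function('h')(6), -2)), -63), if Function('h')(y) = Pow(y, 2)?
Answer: -58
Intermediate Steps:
Add(Add(77, Mul(Function('h')(6), -2)), -63) = Add(Add(77, Mul(Pow(6, 2), -2)), -63) = Add(Add(77, Mul(36, -2)), -63) = Add(Add(77, -72), -63) = Add(5, -63) = -58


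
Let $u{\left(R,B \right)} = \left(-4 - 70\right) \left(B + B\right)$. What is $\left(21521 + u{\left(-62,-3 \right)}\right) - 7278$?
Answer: $14687$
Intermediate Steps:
$u{\left(R,B \right)} = - 148 B$ ($u{\left(R,B \right)} = - 74 \cdot 2 B = - 148 B$)
$\left(21521 + u{\left(-62,-3 \right)}\right) - 7278 = \left(21521 - -444\right) - 7278 = \left(21521 + 444\right) - 7278 = 21965 - 7278 = 14687$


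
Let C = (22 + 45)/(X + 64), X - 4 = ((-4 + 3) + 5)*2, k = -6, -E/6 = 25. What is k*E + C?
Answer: 68467/76 ≈ 900.88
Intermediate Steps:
E = -150 (E = -6*25 = -150)
X = 12 (X = 4 + ((-4 + 3) + 5)*2 = 4 + (-1 + 5)*2 = 4 + 4*2 = 4 + 8 = 12)
C = 67/76 (C = (22 + 45)/(12 + 64) = 67/76 ≈ 0.88158)
k*E + C = -6*(-150) + 67/76 = 900 + 67/76 = 68467/76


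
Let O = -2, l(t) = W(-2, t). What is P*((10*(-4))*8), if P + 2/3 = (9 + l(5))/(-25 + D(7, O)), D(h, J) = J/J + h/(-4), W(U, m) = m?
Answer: 119680/309 ≈ 387.31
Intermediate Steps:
l(t) = t
D(h, J) = 1 - h/4 (D(h, J) = 1 + h*(-¼) = 1 - h/4)
P = -374/309 (P = -⅔ + (9 + 5)/(-25 + (1 - ¼*7)) = -⅔ + 14/(-25 + (1 - 7/4)) = -⅔ + 14/(-25 - ¾) = -⅔ + 14/(-103/4) = -⅔ + 14*(-4/103) = -⅔ - 56/103 = -374/309 ≈ -1.2104)
P*((10*(-4))*8) = -374*10*(-4)*8/309 = -(-14960)*8/309 = -374/309*(-320) = 119680/309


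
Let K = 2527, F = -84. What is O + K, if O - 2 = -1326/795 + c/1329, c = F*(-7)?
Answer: 296748089/117395 ≈ 2527.8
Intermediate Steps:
c = 588 (c = -84*(-7) = 588)
O = 90924/117395 (O = 2 + (-1326/795 + 588/1329) = 2 + (-1326*1/795 + 588*(1/1329)) = 2 + (-442/265 + 196/443) = 2 - 143866/117395 = 90924/117395 ≈ 0.77451)
O + K = 90924/117395 + 2527 = 296748089/117395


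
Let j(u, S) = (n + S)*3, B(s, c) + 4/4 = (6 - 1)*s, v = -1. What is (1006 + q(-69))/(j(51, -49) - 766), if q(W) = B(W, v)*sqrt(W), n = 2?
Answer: -1006/907 + 346*I*sqrt(69)/907 ≈ -1.1092 + 3.1688*I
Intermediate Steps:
B(s, c) = -1 + 5*s (B(s, c) = -1 + (6 - 1)*s = -1 + 5*s)
q(W) = sqrt(W)*(-1 + 5*W) (q(W) = (-1 + 5*W)*sqrt(W) = sqrt(W)*(-1 + 5*W))
j(u, S) = 6 + 3*S (j(u, S) = (2 + S)*3 = 6 + 3*S)
(1006 + q(-69))/(j(51, -49) - 766) = (1006 + sqrt(-69)*(-1 + 5*(-69)))/((6 + 3*(-49)) - 766) = (1006 + (I*sqrt(69))*(-1 - 345))/((6 - 147) - 766) = (1006 + (I*sqrt(69))*(-346))/(-141 - 766) = (1006 - 346*I*sqrt(69))/(-907) = (1006 - 346*I*sqrt(69))*(-1/907) = -1006/907 + 346*I*sqrt(69)/907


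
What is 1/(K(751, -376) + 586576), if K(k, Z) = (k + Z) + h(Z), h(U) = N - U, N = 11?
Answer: 1/587338 ≈ 1.7026e-6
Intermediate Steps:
h(U) = 11 - U
K(k, Z) = 11 + k (K(k, Z) = (k + Z) + (11 - Z) = (Z + k) + (11 - Z) = 11 + k)
1/(K(751, -376) + 586576) = 1/((11 + 751) + 586576) = 1/(762 + 586576) = 1/587338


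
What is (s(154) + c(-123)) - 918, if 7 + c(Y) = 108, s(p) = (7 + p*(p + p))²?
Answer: 2250457904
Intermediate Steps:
s(p) = (7 + 2*p²)² (s(p) = (7 + p*(2*p))² = (7 + 2*p²)²)
c(Y) = 101 (c(Y) = -7 + 108 = 101)
(s(154) + c(-123)) - 918 = ((7 + 2*154²)² + 101) - 918 = ((7 + 2*23716)² + 101) - 918 = ((7 + 47432)² + 101) - 918 = (47439² + 101) - 918 = (2250458721 + 101) - 918 = 2250458822 - 918 = 2250457904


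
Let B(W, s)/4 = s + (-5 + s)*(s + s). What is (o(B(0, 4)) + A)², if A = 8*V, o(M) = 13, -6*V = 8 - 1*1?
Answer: 121/9 ≈ 13.444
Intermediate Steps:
V = -7/6 (V = -(8 - 1*1)/6 = -(8 - 1)/6 = -⅙*7 = -7/6 ≈ -1.1667)
B(W, s) = 4*s + 8*s*(-5 + s) (B(W, s) = 4*(s + (-5 + s)*(s + s)) = 4*(s + (-5 + s)*(2*s)) = 4*(s + 2*s*(-5 + s)) = 4*s + 8*s*(-5 + s))
A = -28/3 (A = 8*(-7/6) = -28/3 ≈ -9.3333)
(o(B(0, 4)) + A)² = (13 - 28/3)² = (11/3)² = 121/9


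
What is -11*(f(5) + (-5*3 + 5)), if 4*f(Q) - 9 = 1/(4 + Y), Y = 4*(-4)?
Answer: 4103/48 ≈ 85.479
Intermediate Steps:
Y = -16
f(Q) = 107/48 (f(Q) = 9/4 + 1/(4*(4 - 16)) = 9/4 + (¼)/(-12) = 9/4 + (¼)*(-1/12) = 9/4 - 1/48 = 107/48)
-11*(f(5) + (-5*3 + 5)) = -11*(107/48 + (-5*3 + 5)) = -11*(107/48 + (-15 + 5)) = -11*(107/48 - 10) = -11*(-373/48) = 4103/48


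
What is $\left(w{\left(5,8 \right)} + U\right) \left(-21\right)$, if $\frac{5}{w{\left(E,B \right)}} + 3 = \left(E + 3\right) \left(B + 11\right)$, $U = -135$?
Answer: $\frac{422310}{149} \approx 2834.3$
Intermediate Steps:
$w{\left(E,B \right)} = \frac{5}{-3 + \left(3 + E\right) \left(11 + B\right)}$ ($w{\left(E,B \right)} = \frac{5}{-3 + \left(E + 3\right) \left(B + 11\right)} = \frac{5}{-3 + \left(3 + E\right) \left(11 + B\right)}$)
$\left(w{\left(5,8 \right)} + U\right) \left(-21\right) = \left(\frac{5}{30 + 3 \cdot 8 + 11 \cdot 5 + 8 \cdot 5} - 135\right) \left(-21\right) = \left(\frac{5}{30 + 24 + 55 + 40} - 135\right) \left(-21\right) = \left(\frac{5}{149} - 135\right) \left(-21\right) = \left(- \frac{20110}{149}\right) \left(-21\right) = \frac{422310}{149}$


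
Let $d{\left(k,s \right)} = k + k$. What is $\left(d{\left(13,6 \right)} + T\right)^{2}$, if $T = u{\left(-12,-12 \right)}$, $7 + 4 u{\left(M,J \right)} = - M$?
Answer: $\frac{11881}{16} \approx 742.56$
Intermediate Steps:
$u{\left(M,J \right)} = - \frac{7}{4} - \frac{M}{4}$ ($u{\left(M,J \right)} = - \frac{7}{4} + \frac{\left(-1\right) M}{4} = - \frac{7}{4} - \frac{M}{4}$)
$d{\left(k,s \right)} = 2 k$
$T = \frac{5}{4}$ ($T = - \frac{7}{4} - -3 = - \frac{7}{4} + 3 = \frac{5}{4} \approx 1.25$)
$\left(d{\left(13,6 \right)} + T\right)^{2} = \left(2 \cdot 13 + \frac{5}{4}\right)^{2} = \left(26 + \frac{5}{4}\right)^{2} = \left(\frac{109}{4}\right)^{2} = \frac{11881}{16}$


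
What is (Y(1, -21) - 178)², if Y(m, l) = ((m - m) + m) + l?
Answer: 39204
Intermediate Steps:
Y(m, l) = l + m (Y(m, l) = (0 + m) + l = m + l = l + m)
(Y(1, -21) - 178)² = ((-21 + 1) - 178)² = (-20 - 178)² = (-198)² = 39204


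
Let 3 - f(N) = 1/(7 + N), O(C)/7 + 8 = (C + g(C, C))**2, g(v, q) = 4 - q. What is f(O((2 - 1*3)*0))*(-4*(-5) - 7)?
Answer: 2444/63 ≈ 38.794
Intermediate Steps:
O(C) = 56 (O(C) = -56 + 7*(C + (4 - C))**2 = -56 + 7*4**2 = -56 + 7*16 = -56 + 112 = 56)
f(N) = 3 - 1/(7 + N)
f(O((2 - 1*3)*0))*(-4*(-5) - 7) = ((20 + 3*56)/(7 + 56))*(-4*(-5) - 7) = ((20 + 168)/63)*(20 - 7) = ((1/63)*188)*13 = (188/63)*13 = 2444/63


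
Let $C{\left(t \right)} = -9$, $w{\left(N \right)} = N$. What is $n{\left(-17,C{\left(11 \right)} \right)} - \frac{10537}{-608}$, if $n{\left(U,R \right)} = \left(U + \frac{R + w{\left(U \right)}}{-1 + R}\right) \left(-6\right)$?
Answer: $\frac{315341}{3040} \approx 103.73$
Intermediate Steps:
$n{\left(U,R \right)} = - 6 U - \frac{6 \left(R + U\right)}{-1 + R}$ ($n{\left(U,R \right)} = \left(U + \frac{R + U}{-1 + R}\right) \left(-6\right) = - 6 U - \frac{6 \left(R + U\right)}{-1 + R}$)
$n{\left(-17,C{\left(11 \right)} \right)} - \frac{10537}{-608} = 6 \left(-9\right) \frac{1}{-1 - 9} \left(-1 - -17\right) - \frac{10537}{-608} = 6 \left(-9\right) \frac{1}{-10} \left(-1 + 17\right) - 10537 \left(- \frac{1}{608}\right) = 6 \left(-9\right) \left(- \frac{1}{10}\right) 16 - - \frac{10537}{608} = \frac{432}{5} + \frac{10537}{608} = \frac{315341}{3040}$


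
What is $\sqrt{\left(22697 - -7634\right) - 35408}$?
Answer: $i \sqrt{5077} \approx 71.253 i$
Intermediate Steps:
$\sqrt{\left(22697 - -7634\right) - 35408} = \sqrt{\left(22697 + 7634\right) - 35408} = \sqrt{30331 - 35408} = \sqrt{-5077} = i \sqrt{5077}$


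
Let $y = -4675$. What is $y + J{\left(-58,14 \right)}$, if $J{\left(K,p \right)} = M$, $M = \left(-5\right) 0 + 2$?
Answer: $-4673$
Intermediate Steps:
$M = 2$ ($M = 0 + 2 = 2$)
$J{\left(K,p \right)} = 2$
$y + J{\left(-58,14 \right)} = -4675 + 2 = -4673$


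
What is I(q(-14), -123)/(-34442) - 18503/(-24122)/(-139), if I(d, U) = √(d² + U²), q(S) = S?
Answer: -18503/3352958 - 5*√613/34442 ≈ -0.0091127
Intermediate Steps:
I(d, U) = √(U² + d²)
I(q(-14), -123)/(-34442) - 18503/(-24122)/(-139) = √((-123)² + (-14)²)/(-34442) - 18503/(-24122)/(-139) = √(15129 + 196)*(-1/34442) - 18503*(-1/24122)*(-1/139) = √15325*(-1/34442) + (18503/24122)*(-1/139) = (5*√613)*(-1/34442) - 18503/3352958 = -5*√613/34442 - 18503/3352958 = -18503/3352958 - 5*√613/34442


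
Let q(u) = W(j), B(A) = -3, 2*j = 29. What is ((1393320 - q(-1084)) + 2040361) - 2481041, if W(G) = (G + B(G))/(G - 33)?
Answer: 35247703/37 ≈ 9.5264e+5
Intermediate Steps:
j = 29/2 (j = (1/2)*29 = 29/2 ≈ 14.500)
W(G) = (-3 + G)/(-33 + G) (W(G) = (G - 3)/(G - 33) = (-3 + G)/(-33 + G))
q(u) = -23/37 (q(u) = (-3 + 29/2)/(-33 + 29/2) = (23/2)/(-37/2) = -2/37*23/2 = -23/37)
((1393320 - q(-1084)) + 2040361) - 2481041 = ((1393320 - 1*(-23/37)) + 2040361) - 2481041 = ((1393320 + 23/37) + 2040361) - 2481041 = (51552863/37 + 2040361) - 2481041 = 127046220/37 - 2481041 = 35247703/37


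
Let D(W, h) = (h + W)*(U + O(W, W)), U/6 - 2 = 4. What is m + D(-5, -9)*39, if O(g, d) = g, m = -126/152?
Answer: -1286439/76 ≈ -16927.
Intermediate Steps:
m = -63/76 (m = -126*1/152 = -63/76 ≈ -0.82895)
U = 36 (U = 12 + 6*4 = 12 + 24 = 36)
D(W, h) = (36 + W)*(W + h) (D(W, h) = (h + W)*(36 + W) = (W + h)*(36 + W) = (36 + W)*(W + h))
m + D(-5, -9)*39 = -63/76 + ((-5)² + 36*(-5) + 36*(-9) - 5*(-9))*39 = -63/76 + (25 - 180 - 324 + 45)*39 = -63/76 - 434*39 = -63/76 - 16926 = -1286439/76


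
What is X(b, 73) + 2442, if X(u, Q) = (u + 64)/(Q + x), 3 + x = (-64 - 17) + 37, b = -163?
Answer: 63393/26 ≈ 2438.2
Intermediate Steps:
x = -47 (x = -3 + ((-64 - 17) + 37) = -3 + (-81 + 37) = -3 - 44 = -47)
X(u, Q) = (64 + u)/(-47 + Q) (X(u, Q) = (u + 64)/(Q - 47) = (64 + u)/(-47 + Q))
X(b, 73) + 2442 = (64 - 163)/(-47 + 73) + 2442 = -99/26 + 2442 = 63393/26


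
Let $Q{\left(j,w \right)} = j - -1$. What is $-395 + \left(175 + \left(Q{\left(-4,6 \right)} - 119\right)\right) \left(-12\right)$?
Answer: $-1031$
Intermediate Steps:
$Q{\left(j,w \right)} = 1 + j$ ($Q{\left(j,w \right)} = j + 1 = 1 + j$)
$-395 + \left(175 + \left(Q{\left(-4,6 \right)} - 119\right)\right) \left(-12\right) = -395 + \left(175 + \left(\left(1 - 4\right) - 119\right)\right) \left(-12\right) = -395 + \left(175 - 122\right) \left(-12\right) = -395 + 53 \left(-12\right) = -395 - 636 = -1031$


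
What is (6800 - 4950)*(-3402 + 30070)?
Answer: 49335800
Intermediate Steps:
(6800 - 4950)*(-3402 + 30070) = 1850*26668 = 49335800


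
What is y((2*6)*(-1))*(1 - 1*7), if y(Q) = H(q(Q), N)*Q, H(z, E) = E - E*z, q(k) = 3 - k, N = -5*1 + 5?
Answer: 0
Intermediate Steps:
N = 0 (N = -5 + 5 = 0)
H(z, E) = E - E*z
y(Q) = 0 (y(Q) = (0*(1 - (3 - Q)))*Q = (0*(1 + (-3 + Q)))*Q = (0*(-2 + Q))*Q = 0*Q = 0)
y((2*6)*(-1))*(1 - 1*7) = 0*(1 - 1*7) = 0*(1 - 7) = 0*(-6) = 0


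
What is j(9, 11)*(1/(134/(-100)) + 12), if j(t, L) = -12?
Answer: -9048/67 ≈ -135.04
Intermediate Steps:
j(9, 11)*(1/(134/(-100)) + 12) = -12*(1/(134/(-100)) + 12) = -12*(1/(134*(-1/100)) + 12) = -12*(1/(-67/50) + 12) = -12*(-50/67 + 12) = -12*754/67 = -9048/67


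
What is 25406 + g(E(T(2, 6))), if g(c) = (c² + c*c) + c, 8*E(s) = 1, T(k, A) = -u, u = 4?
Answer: 812997/32 ≈ 25406.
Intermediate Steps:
T(k, A) = -4 (T(k, A) = -1*4 = -4)
E(s) = ⅛ (E(s) = (⅛)*1 = ⅛)
g(c) = c + 2*c² (g(c) = (c² + c²) + c = 2*c² + c = c + 2*c²)
25406 + g(E(T(2, 6))) = 25406 + (1 + 2*(⅛))/8 = 25406 + (1 + ¼)/8 = 25406 + (⅛)*(5/4) = 25406 + 5/32 = 812997/32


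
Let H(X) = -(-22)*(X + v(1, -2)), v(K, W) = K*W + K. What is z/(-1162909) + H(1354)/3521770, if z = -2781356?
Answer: 4914955634707/2047749014465 ≈ 2.4002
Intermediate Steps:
v(K, W) = K + K*W
H(X) = -22 + 22*X (H(X) = -(-22)*(X + 1*(1 - 2)) = -(-22)*(X + 1*(-1)) = -(-22)*(X - 1) = -(-22)*(-1 + X) = -(22 - 22*X) = -22 + 22*X)
z/(-1162909) + H(1354)/3521770 = -2781356/(-1162909) + (-22 + 22*1354)/3521770 = -2781356*(-1/1162909) + (-22 + 29788)*(1/3521770) = 2781356/1162909 + 29766*(1/3521770) = 2781356/1162909 + 14883/1760885 = 4914955634707/2047749014465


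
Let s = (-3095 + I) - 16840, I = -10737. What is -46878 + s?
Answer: -77550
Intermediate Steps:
s = -30672 (s = (-3095 - 10737) - 16840 = -13832 - 16840 = -30672)
-46878 + s = -46878 - 30672 = -77550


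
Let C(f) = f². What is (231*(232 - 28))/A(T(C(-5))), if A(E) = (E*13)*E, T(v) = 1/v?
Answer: 29452500/13 ≈ 2.2656e+6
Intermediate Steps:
A(E) = 13*E² (A(E) = (13*E)*E = 13*E²)
(231*(232 - 28))/A(T(C(-5))) = (231*(232 - 28))/((13*(1/((-5)²))²)) = (231*204)/((13*(1/25)²)) = 47124/((13*(1/25)²)) = 47124/((13*(1/625))) = 47124/(13/625) = 47124*(625/13) = 29452500/13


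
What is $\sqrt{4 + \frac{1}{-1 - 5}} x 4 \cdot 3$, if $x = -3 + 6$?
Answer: $6 \sqrt{138} \approx 70.484$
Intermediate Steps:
$x = 3$
$\sqrt{4 + \frac{1}{-1 - 5}} x 4 \cdot 3 = \sqrt{4 + \frac{1}{-1 - 5}} \cdot 3 \cdot 4 \cdot 3 = \sqrt{4 + \frac{1}{-6}} \cdot 12 \cdot 3 = \sqrt{4 - \frac{1}{6}} \cdot 36 = \sqrt{\frac{23}{6}} \cdot 36 = \frac{\sqrt{138}}{6} \cdot 36 = 6 \sqrt{138}$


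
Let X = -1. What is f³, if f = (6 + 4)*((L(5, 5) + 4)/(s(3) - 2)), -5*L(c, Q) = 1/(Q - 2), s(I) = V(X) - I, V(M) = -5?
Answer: -205379/3375 ≈ -60.853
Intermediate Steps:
s(I) = -5 - I
L(c, Q) = -1/(5*(-2 + Q)) (L(c, Q) = -1/(5*(Q - 2)) = -1/(5*(-2 + Q)))
f = -59/15 (f = (6 + 4)*((-1/(-10 + 5*5) + 4)/((-5 - 1*3) - 2)) = 10*((-1/(-10 + 25) + 4)/((-5 - 3) - 2)) = 10*((-1/15 + 4)/(-8 - 2)) = 10*((-1*1/15 + 4)/(-10)) = 10*((-1/15 + 4)*(-⅒)) = 10*((59/15)*(-⅒)) = 10*(-59/150) = -59/15 ≈ -3.9333)
f³ = (-59/15)³ = -205379/3375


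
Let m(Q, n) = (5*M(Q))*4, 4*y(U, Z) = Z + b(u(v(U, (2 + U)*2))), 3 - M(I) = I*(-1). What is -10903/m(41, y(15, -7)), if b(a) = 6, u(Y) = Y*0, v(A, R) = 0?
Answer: -10903/880 ≈ -12.390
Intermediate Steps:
u(Y) = 0
M(I) = 3 + I (M(I) = 3 - I*(-1) = 3 - (-1)*I = 3 + I)
y(U, Z) = 3/2 + Z/4 (y(U, Z) = (Z + 6)/4 = (6 + Z)/4 = 3/2 + Z/4)
m(Q, n) = 60 + 20*Q (m(Q, n) = (5*(3 + Q))*4 = (15 + 5*Q)*4 = 60 + 20*Q)
-10903/m(41, y(15, -7)) = -10903/(60 + 20*41) = -10903/(60 + 820) = -10903/880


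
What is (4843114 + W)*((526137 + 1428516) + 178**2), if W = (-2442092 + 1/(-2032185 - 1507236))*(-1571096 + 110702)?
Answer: 2785962696032215554717028/393269 ≈ 7.0841e+18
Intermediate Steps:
W = 1402561052209268978/393269 (W = (-2442092 + 1/(-3539421))*(-1460394) = (-2442092 - 1/3539421)*(-1460394) = -8643591708733/3539421*(-1460394) = 1402561052209268978/393269 ≈ 3.5664e+12)
(4843114 + W)*((526137 + 1428516) + 178**2) = (4843114 + 1402561052209268978/393269)*((526137 + 1428516) + 178**2) = 1402562956855868644*(1954653 + 31684)/393269 = (1402562956855868644/393269)*1986337 = 2785962696032215554717028/393269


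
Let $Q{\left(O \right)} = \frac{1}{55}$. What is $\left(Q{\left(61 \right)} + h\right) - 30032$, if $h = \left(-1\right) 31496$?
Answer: $- \frac{3384039}{55} \approx -61528.0$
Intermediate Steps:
$h = -31496$
$Q{\left(O \right)} = \frac{1}{55}$
$\left(Q{\left(61 \right)} + h\right) - 30032 = \left(\frac{1}{55} - 31496\right) - 30032 = - \frac{1732279}{55} - 30032 = - \frac{3384039}{55}$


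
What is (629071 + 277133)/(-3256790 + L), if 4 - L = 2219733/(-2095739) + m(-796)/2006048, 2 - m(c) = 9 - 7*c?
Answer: -1269940097306548096/4564007421219641309 ≈ -0.27825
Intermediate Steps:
m(c) = -7 + 7*c (m(c) = 2 - (9 - 7*c) = 2 + (-9 + 7*c) = -7 + 7*c)
L = 21281195190953/4204153029472 (L = 4 - (2219733/(-2095739) + (-7 + 7*(-796))/2006048) = 4 - (2219733*(-1/2095739) + (-7 - 5572)*(1/2006048)) = 4 - (-2219733/2095739 - 5579*1/2006048) = 4 - (-2219733/2095739 - 5579/2006048) = 4 - 1*(-4464583073065/4204153029472) = 4 + 4464583073065/4204153029472 = 21281195190953/4204153029472 ≈ 5.0619)
(629071 + 277133)/(-3256790 + L) = (629071 + 277133)/(-3256790 + 21281195190953/4204153029472) = 906204/(-13692022263658923927/4204153029472) = 906204*(-4204153029472/13692022263658923927) = -1269940097306548096/4564007421219641309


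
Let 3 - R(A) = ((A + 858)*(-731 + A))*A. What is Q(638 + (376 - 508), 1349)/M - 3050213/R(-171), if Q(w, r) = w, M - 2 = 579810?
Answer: 911084005481/30719672150406 ≈ 0.029658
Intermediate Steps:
M = 579812 (M = 2 + 579810 = 579812)
R(A) = 3 - A*(-731 + A)*(858 + A) (R(A) = 3 - (A + 858)*(-731 + A)*A = 3 - (858 + A)*(-731 + A)*A = 3 - (-731 + A)*(858 + A)*A = 3 - A*(-731 + A)*(858 + A))
Q(638 + (376 - 508), 1349)/M - 3050213/R(-171) = (638 + (376 - 508))/579812 - 3050213/(3 - 1*(-171)³ - 127*(-171)² + 627198*(-171)) = (638 - 132)*(1/579812) - 3050213/(3 - 1*(-5000211) - 127*29241 - 107250858) = 506*(1/579812) - 3050213/(3 + 5000211 - 3713607 - 107250858) = 253/289906 - 3050213/(-105964251) = 253/289906 - 3050213*(-1/105964251) = 253/289906 + 3050213/105964251 = 911084005481/30719672150406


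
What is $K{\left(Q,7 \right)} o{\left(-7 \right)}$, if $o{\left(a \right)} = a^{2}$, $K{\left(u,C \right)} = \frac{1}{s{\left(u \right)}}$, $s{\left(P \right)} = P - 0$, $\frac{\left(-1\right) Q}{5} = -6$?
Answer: $\frac{49}{30} \approx 1.6333$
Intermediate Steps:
$Q = 30$ ($Q = \left(-5\right) \left(-6\right) = 30$)
$s{\left(P \right)} = P$ ($s{\left(P \right)} = P + 0 = P$)
$K{\left(u,C \right)} = \frac{1}{u}$
$K{\left(Q,7 \right)} o{\left(-7 \right)} = \frac{\left(-7\right)^{2}}{30} = \frac{1}{30} \cdot 49 = \frac{49}{30}$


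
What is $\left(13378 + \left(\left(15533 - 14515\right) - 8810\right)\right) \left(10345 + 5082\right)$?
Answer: $86175222$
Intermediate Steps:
$\left(13378 + \left(\left(15533 - 14515\right) - 8810\right)\right) \left(10345 + 5082\right) = \left(13378 + \left(1018 - 8810\right)\right) 15427 = \left(13378 - 7792\right) 15427 = 5586 \cdot 15427 = 86175222$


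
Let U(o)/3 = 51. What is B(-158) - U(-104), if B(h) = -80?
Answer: -233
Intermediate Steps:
U(o) = 153 (U(o) = 3*51 = 153)
B(-158) - U(-104) = -80 - 1*153 = -80 - 153 = -233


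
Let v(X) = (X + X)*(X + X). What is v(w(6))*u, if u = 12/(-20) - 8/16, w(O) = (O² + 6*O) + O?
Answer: -133848/5 ≈ -26770.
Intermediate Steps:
w(O) = O² + 7*O
u = -11/10 (u = 12*(-1/20) - 8*1/16 = -⅗ - ½ = -11/10 ≈ -1.1000)
v(X) = 4*X² (v(X) = (2*X)*(2*X) = 4*X²)
v(w(6))*u = (4*(6*(7 + 6))²)*(-11/10) = (4*(6*13)²)*(-11/10) = (4*78²)*(-11/10) = (4*6084)*(-11/10) = 24336*(-11/10) = -133848/5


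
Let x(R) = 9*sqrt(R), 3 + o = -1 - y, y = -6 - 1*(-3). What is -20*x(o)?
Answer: -180*I ≈ -180.0*I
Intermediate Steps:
y = -3 (y = -6 + 3 = -3)
o = -1 (o = -3 + (-1 - 1*(-3)) = -3 + (-1 + 3) = -3 + 2 = -1)
-20*x(o) = -180*sqrt(-1) = -180*I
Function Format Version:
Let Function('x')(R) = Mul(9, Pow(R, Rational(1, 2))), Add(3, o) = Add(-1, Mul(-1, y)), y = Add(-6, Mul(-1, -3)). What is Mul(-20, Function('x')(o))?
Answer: Mul(-180, I) ≈ Mul(-180.00, I)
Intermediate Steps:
y = -3 (y = Add(-6, 3) = -3)
o = -1 (o = Add(-3, Add(-1, Mul(-1, -3))) = Add(-3, Add(-1, 3)) = Add(-3, 2) = -1)
Mul(-20, Function('x')(o)) = Mul(-20, Mul(9, Pow(-1, Rational(1, 2)))) = Mul(-20, Mul(9, I)) = Mul(-180, I)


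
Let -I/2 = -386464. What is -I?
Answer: -772928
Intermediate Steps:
I = 772928 (I = -2*(-386464) = 772928)
-I = -1*772928 = -772928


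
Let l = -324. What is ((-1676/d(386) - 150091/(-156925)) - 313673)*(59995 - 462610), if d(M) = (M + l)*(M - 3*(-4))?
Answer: 24451345466207200683/193614065 ≈ 1.2629e+11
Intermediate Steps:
d(M) = (-324 + M)*(12 + M) (d(M) = (M - 324)*(M - 3*(-4)) = (-324 + M)*(M + 12) = (-324 + M)*(12 + M))
((-1676/d(386) - 150091/(-156925)) - 313673)*(59995 - 462610) = ((-1676/(-3888 + 386² - 312*386) - 150091/(-156925)) - 313673)*(59995 - 462610) = ((-1676/(-3888 + 148996 - 120432) - 150091*(-1/156925)) - 313673)*(-402615) = ((-1676/24676 + 150091/156925) - 313673)*(-402615) = ((-1676*1/24676 + 150091/156925) - 313673)*(-402615) = ((-419/6169 + 150091/156925) - 313673)*(-402615) = (860159804/968070325 - 313673)*(-402615) = -303656662893921/968070325*(-402615) = 24451345466207200683/193614065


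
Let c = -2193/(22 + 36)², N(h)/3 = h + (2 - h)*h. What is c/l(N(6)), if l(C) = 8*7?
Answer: -2193/188384 ≈ -0.011641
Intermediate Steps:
N(h) = 3*h + 3*h*(2 - h) (N(h) = 3*(h + (2 - h)*h) = 3*(h + h*(2 - h)) = 3*h + 3*h*(2 - h))
l(C) = 56
c = -2193/3364 (c = -2193/(58²) = -2193/3364 ≈ -0.65190)
c/l(N(6)) = -2193/3364/56 = -2193/3364*1/56 = -2193/188384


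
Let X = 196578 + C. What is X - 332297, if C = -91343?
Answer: -227062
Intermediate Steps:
X = 105235 (X = 196578 - 91343 = 105235)
X - 332297 = 105235 - 332297 = -227062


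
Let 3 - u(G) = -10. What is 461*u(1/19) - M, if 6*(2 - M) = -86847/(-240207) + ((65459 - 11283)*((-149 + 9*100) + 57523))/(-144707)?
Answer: 163712113369205/69519268698 ≈ 2354.9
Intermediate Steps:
u(G) = 13 (u(G) = 3 - 1*(-10) = 3 + 10 = 13)
M = 252916863937909/69519268698 (M = 2 - (-86847/(-240207) + ((65459 - 11283)*((-149 + 9*100) + 57523))/(-144707))/6 = 2 - (-86847*(-1/240207) + (54176*((-149 + 900) + 57523))*(-1/144707))/6 = 2 - (28949/80069 + (54176*(751 + 57523))*(-1/144707))/6 = 2 - (28949/80069 + (54176*58274)*(-1/144707))/6 = 2 - (28949/80069 + 3157052224*(-1/144707))/6 = 2 - (28949/80069 - 3157052224/144707)/6 = 2 - ⅙*(-252777825400513/11586544783) = 2 + 252777825400513/69519268698 = 252916863937909/69519268698 ≈ 3638.1)
461*u(1/19) - M = 461*13 - 1*252916863937909/69519268698 = 5993 - 252916863937909/69519268698 = 163712113369205/69519268698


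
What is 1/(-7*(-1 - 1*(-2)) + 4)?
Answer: -⅓ ≈ -0.33333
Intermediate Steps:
1/(-7*(-1 - 1*(-2)) + 4) = 1/(-7*(-1 + 2) + 4) = 1/(-7*1 + 4) = 1/(-7 + 4) = 1/(-3) = -⅓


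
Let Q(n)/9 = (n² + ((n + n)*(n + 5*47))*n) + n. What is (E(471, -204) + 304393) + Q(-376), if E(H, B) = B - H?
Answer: -357239570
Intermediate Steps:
Q(n) = 9*n + 9*n² + 18*n²*(235 + n) (Q(n) = 9*((n² + ((n + n)*(n + 5*47))*n) + n) = 9*((n² + ((2*n)*(n + 235))*n) + n) = 9*((n² + ((2*n)*(235 + n))*n) + n) = 9*((n² + (2*n*(235 + n))*n) + n) = 9*((n² + 2*n²*(235 + n)) + n) = 9*(n + n² + 2*n²*(235 + n)) = 9*n + 9*n² + 18*n²*(235 + n))
(E(471, -204) + 304393) + Q(-376) = ((-204 - 1*471) + 304393) + 9*(-376)*(1 + 2*(-376)² + 471*(-376)) = ((-204 - 471) + 304393) + 9*(-376)*(1 + 2*141376 - 177096) = (-675 + 304393) + 9*(-376)*(1 + 282752 - 177096) = 303718 + 9*(-376)*105657 = 303718 - 357543288 = -357239570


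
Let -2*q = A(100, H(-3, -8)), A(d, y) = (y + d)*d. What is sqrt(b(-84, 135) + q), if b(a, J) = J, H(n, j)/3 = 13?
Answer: I*sqrt(6815) ≈ 82.553*I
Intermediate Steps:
H(n, j) = 39 (H(n, j) = 3*13 = 39)
A(d, y) = d*(d + y) (A(d, y) = (d + y)*d = d*(d + y))
q = -6950 (q = -50*(100 + 39) = -50*139 = -1/2*13900 = -6950)
sqrt(b(-84, 135) + q) = sqrt(135 - 6950) = sqrt(-6815) = I*sqrt(6815)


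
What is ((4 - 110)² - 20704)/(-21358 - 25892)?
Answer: 526/2625 ≈ 0.20038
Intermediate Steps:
((4 - 110)² - 20704)/(-21358 - 25892) = ((-106)² - 20704)/(-47250) = (11236 - 20704)*(-1/47250) = -9468*(-1/47250) = 526/2625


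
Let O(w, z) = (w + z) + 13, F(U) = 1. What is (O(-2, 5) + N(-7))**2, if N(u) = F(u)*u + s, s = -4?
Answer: 25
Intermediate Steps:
O(w, z) = 13 + w + z
N(u) = -4 + u (N(u) = 1*u - 4 = u - 4 = -4 + u)
(O(-2, 5) + N(-7))**2 = ((13 - 2 + 5) + (-4 - 7))**2 = (16 - 11)**2 = 5**2 = 25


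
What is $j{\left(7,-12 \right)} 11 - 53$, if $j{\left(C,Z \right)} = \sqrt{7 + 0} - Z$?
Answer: $79 + 11 \sqrt{7} \approx 108.1$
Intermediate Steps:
$j{\left(C,Z \right)} = \sqrt{7} - Z$
$j{\left(7,-12 \right)} 11 - 53 = \left(\sqrt{7} - -12\right) 11 - 53 = \left(\sqrt{7} + 12\right) 11 - 53 = \left(12 + \sqrt{7}\right) 11 - 53 = \left(132 + 11 \sqrt{7}\right) - 53 = 79 + 11 \sqrt{7}$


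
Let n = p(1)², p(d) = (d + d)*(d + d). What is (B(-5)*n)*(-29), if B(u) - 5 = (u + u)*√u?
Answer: -2320 + 4640*I*√5 ≈ -2320.0 + 10375.0*I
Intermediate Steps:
p(d) = 4*d² (p(d) = (2*d)*(2*d) = 4*d²)
B(u) = 5 + 2*u^(3/2) (B(u) = 5 + (u + u)*√u = 5 + (2*u)*√u = 5 + 2*u^(3/2))
n = 16 (n = (4*1²)² = (4*1)² = 4² = 16)
(B(-5)*n)*(-29) = ((5 + 2*(-5)^(3/2))*16)*(-29) = ((5 + 2*(-5*I*√5))*16)*(-29) = ((5 - 10*I*√5)*16)*(-29) = (80 - 160*I*√5)*(-29) = -2320 + 4640*I*√5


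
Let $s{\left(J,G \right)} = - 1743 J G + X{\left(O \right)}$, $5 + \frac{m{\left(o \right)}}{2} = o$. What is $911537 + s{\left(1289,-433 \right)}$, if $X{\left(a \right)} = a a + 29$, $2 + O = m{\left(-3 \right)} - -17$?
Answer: $973744358$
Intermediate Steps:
$m{\left(o \right)} = -10 + 2 o$
$O = -1$ ($O = -2 + \left(\left(-10 + 2 \left(-3\right)\right) - -17\right) = -2 + \left(\left(-10 - 6\right) + 17\right) = -2 + \left(-16 + 17\right) = -2 + 1 = -1$)
$X{\left(a \right)} = 29 + a^{2}$ ($X{\left(a \right)} = a^{2} + 29 = 29 + a^{2}$)
$s{\left(J,G \right)} = 30 - 1743 G J$ ($s{\left(J,G \right)} = - 1743 J G + \left(29 + \left(-1\right)^{2}\right) = - 1743 G J + \left(29 + 1\right) = - 1743 G J + 30 = 30 - 1743 G J$)
$911537 + s{\left(1289,-433 \right)} = 911537 - \left(-30 - 972832791\right) = 911537 + \left(30 + 972832791\right) = 911537 + 972832821 = 973744358$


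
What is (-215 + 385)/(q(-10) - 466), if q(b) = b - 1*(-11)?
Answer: -34/93 ≈ -0.36559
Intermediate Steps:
q(b) = 11 + b (q(b) = b + 11 = 11 + b)
(-215 + 385)/(q(-10) - 466) = (-215 + 385)/((11 - 10) - 466) = 170/(1 - 466) = 170/(-465) = 170*(-1/465) = -34/93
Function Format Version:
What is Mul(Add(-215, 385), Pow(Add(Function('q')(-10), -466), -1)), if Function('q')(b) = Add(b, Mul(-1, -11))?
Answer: Rational(-34, 93) ≈ -0.36559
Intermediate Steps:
Function('q')(b) = Add(11, b) (Function('q')(b) = Add(b, 11) = Add(11, b))
Mul(Add(-215, 385), Pow(Add(Function('q')(-10), -466), -1)) = Mul(Add(-215, 385), Pow(Add(Add(11, -10), -466), -1)) = Mul(170, Pow(Add(1, -466), -1)) = Mul(170, Pow(-465, -1)) = Mul(170, Rational(-1, 465)) = Rational(-34, 93)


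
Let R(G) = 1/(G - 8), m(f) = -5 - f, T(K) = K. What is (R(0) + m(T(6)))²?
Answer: 7921/64 ≈ 123.77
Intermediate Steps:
R(G) = 1/(-8 + G)
(R(0) + m(T(6)))² = (1/(-8 + 0) + (-5 - 1*6))² = (1/(-8) + (-5 - 6))² = (-⅛ - 11)² = (-89/8)² = 7921/64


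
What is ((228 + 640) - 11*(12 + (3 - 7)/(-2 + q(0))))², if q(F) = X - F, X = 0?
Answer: 509796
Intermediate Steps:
q(F) = -F (q(F) = 0 - F = -F)
((228 + 640) - 11*(12 + (3 - 7)/(-2 + q(0))))² = ((228 + 640) - 11*(12 + (3 - 7)/(-2 - 1*0)))² = (868 - 11*(12 - 4/(-2 + 0)))² = (868 - 11*(12 - 4/(-2)))² = (868 - 11*(12 - 4*(-½)))² = (868 - 11*(12 + 2))² = (868 - 11*14)² = (868 - 154)² = 714² = 509796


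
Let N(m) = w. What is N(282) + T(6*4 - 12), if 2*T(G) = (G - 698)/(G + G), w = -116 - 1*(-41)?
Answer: -2143/24 ≈ -89.292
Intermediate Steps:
w = -75 (w = -116 + 41 = -75)
N(m) = -75
T(G) = (-698 + G)/(4*G) (T(G) = ((G - 698)/(G + G))/2 = ((-698 + G)/((2*G)))/2 = ((-698 + G)*(1/(2*G)))/2 = ((-698 + G)/(2*G))/2 = (-698 + G)/(4*G))
N(282) + T(6*4 - 12) = -75 + (-698 + (6*4 - 12))/(4*(6*4 - 12)) = -75 + (-698 + (24 - 12))/(4*(24 - 12)) = -75 + (¼)*(-698 + 12)/12 = -75 + (¼)*(1/12)*(-686) = -75 - 343/24 = -2143/24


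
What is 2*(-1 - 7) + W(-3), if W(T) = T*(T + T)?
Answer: 2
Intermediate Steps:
W(T) = 2*T**2 (W(T) = T*(2*T) = 2*T**2)
2*(-1 - 7) + W(-3) = 2*(-1 - 7) + 2*(-3)**2 = 2*(-8) + 2*9 = -16 + 18 = 2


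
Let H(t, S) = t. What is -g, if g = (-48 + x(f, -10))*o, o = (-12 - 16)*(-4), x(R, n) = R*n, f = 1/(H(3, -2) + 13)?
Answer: 5446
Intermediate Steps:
f = 1/16 (f = 1/(3 + 13) = 1/16 ≈ 0.062500)
o = 112 (o = -28*(-4) = 112)
g = -5446 (g = (-48 + (1/16)*(-10))*112 = (-48 - 5/8)*112 = -389/8*112 = -5446)
-g = -1*(-5446) = 5446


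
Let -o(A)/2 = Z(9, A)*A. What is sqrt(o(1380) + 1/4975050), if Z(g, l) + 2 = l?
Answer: I*sqrt(3765417967652128998)/995010 ≈ 1950.2*I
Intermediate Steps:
Z(g, l) = -2 + l
o(A) = -2*A*(-2 + A) (o(A) = -2*(-2 + A)*A = -2*A*(-2 + A))
sqrt(o(1380) + 1/4975050) = sqrt(2*1380*(2 - 1*1380) + 1/4975050) = sqrt(2*1380*(2 - 1380) + 1/4975050) = sqrt(2*1380*(-1378) + 1/4975050) = sqrt(-3803280 + 1/4975050) = sqrt(-18921508163999/4975050) = I*sqrt(3765417967652128998)/995010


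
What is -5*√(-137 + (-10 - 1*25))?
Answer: -10*I*√43 ≈ -65.574*I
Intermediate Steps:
-5*√(-137 + (-10 - 1*25)) = -5*√(-137 + (-10 - 25)) = -5*√(-137 - 35) = -10*I*√43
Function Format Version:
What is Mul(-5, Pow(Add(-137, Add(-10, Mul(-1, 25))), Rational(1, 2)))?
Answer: Mul(-10, I, Pow(43, Rational(1, 2))) ≈ Mul(-65.574, I)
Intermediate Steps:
Mul(-5, Pow(Add(-137, Add(-10, Mul(-1, 25))), Rational(1, 2))) = Mul(-5, Pow(Add(-137, Add(-10, -25)), Rational(1, 2))) = Mul(-5, Pow(Add(-137, -35), Rational(1, 2))) = Mul(-5, Pow(-172, Rational(1, 2))) = Mul(-5, Mul(2, I, Pow(43, Rational(1, 2)))) = Mul(-10, I, Pow(43, Rational(1, 2)))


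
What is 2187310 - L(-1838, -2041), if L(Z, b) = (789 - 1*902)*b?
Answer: 1956677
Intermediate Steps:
L(Z, b) = -113*b (L(Z, b) = (789 - 902)*b = -113*b)
2187310 - L(-1838, -2041) = 2187310 - (-113)*(-2041) = 2187310 - 1*230633 = 2187310 - 230633 = 1956677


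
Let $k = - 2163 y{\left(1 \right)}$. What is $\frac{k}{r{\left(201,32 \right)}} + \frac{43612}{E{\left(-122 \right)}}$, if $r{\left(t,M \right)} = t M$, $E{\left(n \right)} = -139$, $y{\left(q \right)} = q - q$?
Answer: $- \frac{43612}{139} \approx -313.76$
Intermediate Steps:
$y{\left(q \right)} = 0$
$k = 0$ ($k = \left(-2163\right) 0 = 0$)
$r{\left(t,M \right)} = M t$
$\frac{k}{r{\left(201,32 \right)}} + \frac{43612}{E{\left(-122 \right)}} = \frac{0}{32 \cdot 201} + \frac{43612}{-139} = \frac{0}{6432} + 43612 \left(- \frac{1}{139}\right) = 0 \cdot \frac{1}{6432} - \frac{43612}{139} = 0 - \frac{43612}{139} = - \frac{43612}{139}$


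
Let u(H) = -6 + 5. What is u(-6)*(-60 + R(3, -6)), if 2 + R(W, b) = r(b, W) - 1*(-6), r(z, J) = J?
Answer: 53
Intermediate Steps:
u(H) = -1
R(W, b) = 4 + W (R(W, b) = -2 + (W - 1*(-6)) = -2 + (W + 6) = -2 + (6 + W) = 4 + W)
u(-6)*(-60 + R(3, -6)) = -(-60 + (4 + 3)) = -(-60 + 7) = -1*(-53) = 53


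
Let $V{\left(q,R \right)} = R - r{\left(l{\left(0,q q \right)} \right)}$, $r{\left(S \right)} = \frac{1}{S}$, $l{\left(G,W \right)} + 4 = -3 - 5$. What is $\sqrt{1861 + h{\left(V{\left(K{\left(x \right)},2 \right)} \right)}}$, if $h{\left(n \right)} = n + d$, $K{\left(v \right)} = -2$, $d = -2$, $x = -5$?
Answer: $\frac{\sqrt{66999}}{6} \approx 43.14$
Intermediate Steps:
$l{\left(G,W \right)} = -12$ ($l{\left(G,W \right)} = -4 - 8 = -12$)
$V{\left(q,R \right)} = \frac{1}{12} + R$ ($V{\left(q,R \right)} = R - \frac{1}{-12} = R - - \frac{1}{12} = R + \frac{1}{12} = \frac{1}{12} + R$)
$h{\left(n \right)} = -2 + n$ ($h{\left(n \right)} = n - 2 = -2 + n$)
$\sqrt{1861 + h{\left(V{\left(K{\left(x \right)},2 \right)} \right)}} = \sqrt{1861 + \left(-2 + \left(\frac{1}{12} + 2\right)\right)} = \sqrt{1861 + \left(-2 + \frac{25}{12}\right)} = \sqrt{1861 + \frac{1}{12}} = \sqrt{\frac{22333}{12}} = \frac{\sqrt{66999}}{6}$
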